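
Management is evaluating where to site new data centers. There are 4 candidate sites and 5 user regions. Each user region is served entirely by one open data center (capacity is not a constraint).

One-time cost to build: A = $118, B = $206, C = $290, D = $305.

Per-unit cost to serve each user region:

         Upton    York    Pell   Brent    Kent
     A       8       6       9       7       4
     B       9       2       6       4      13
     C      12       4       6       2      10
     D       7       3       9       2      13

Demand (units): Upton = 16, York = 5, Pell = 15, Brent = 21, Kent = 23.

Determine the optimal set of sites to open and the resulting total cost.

For any fixed open set, each user region goes to its cheapest open site; total = fixed + service.
{A}: Upton→A 8·16=128, York→A 6·5=30, Pell→A 9·15=135, Brent→A 7·21=147, Kent→A 4·23=92. Service 532; fixed 118; total 650.
{A, B}: Upton→A 8·16=128, York→B 2·5=10, Pell→B 6·15=90, Brent→B 4·21=84, Kent→A 4·23=92. Service 404; fixed 324; total 728.
{A, C}: Upton→A 8·16=128, York→C 4·5=20, Pell→C 6·15=90, Brent→C 2·21=42, Kent→A 4·23=92. Service 372; fixed 408; total 780.
{A, B, C, D}: service 346 + fixed 919 = 1265
No other subset beats 650.

Open A only; minimum total cost 650.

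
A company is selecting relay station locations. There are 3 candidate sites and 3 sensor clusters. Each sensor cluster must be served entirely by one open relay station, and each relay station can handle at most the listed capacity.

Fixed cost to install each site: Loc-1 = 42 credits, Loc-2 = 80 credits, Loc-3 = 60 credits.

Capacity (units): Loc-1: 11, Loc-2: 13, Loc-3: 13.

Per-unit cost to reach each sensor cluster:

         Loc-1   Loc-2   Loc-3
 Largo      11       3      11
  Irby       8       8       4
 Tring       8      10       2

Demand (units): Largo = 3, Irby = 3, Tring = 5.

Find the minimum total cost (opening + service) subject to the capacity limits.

Open {Loc-3}: Largo→Loc-3 11·3=33, Irby→Loc-3 4·3=12, Tring→Loc-3 2·5=10.
Loads: Loc-3 carries 11/13. Service 55; fixed 60; total 115.
Next best feasible plan costs 139.

Minimum total cost: 115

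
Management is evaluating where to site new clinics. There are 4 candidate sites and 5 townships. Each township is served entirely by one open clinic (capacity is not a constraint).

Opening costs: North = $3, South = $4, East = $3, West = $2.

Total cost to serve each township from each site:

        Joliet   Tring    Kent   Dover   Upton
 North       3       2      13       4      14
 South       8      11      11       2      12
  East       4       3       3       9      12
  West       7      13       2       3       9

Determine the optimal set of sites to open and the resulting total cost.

For any fixed open set, each township goes to its cheapest open site; total = fixed + service.
{North, West}: Joliet→North 3, Tring→North 2, Kent→West 2, Dover→West 3, Upton→West 9. Service 19; fixed 5; total 24.
{East, West}: Joliet→East 4, Tring→East 3, Kent→West 2, Dover→West 3, Upton→West 9. Service 21; fixed 5; total 26.
{North, South, West}: service 18 + fixed 9 = 27
{North, South, East, West}: service 18 + fixed 12 = 30
No other subset beats 24.

Open North and West; minimum total cost 24.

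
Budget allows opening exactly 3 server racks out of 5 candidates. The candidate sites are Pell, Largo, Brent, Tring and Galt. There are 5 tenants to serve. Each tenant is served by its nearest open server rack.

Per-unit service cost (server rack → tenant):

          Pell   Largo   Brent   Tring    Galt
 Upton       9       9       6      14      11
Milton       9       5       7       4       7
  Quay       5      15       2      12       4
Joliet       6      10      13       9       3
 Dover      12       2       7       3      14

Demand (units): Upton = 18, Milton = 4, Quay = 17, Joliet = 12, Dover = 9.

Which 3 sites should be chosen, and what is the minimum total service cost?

With exactly 3 open, each tenant uses its cheapest among the chosen.
{Largo, Brent, Galt}: Upton→Brent 6·18=108, Milton→Largo 5·4=20, Quay→Brent 2·17=34, Joliet→Galt 3·12=36, Dover→Largo 2·9=18. Service cost 216.
{Brent, Tring, Galt}: service cost 221
{Pell, Largo, Brent}: service cost 252
Among all 10 size-3 choices, {Largo, Brent, Galt} is lowest.

Choose Largo, Brent and Galt; total service cost 216.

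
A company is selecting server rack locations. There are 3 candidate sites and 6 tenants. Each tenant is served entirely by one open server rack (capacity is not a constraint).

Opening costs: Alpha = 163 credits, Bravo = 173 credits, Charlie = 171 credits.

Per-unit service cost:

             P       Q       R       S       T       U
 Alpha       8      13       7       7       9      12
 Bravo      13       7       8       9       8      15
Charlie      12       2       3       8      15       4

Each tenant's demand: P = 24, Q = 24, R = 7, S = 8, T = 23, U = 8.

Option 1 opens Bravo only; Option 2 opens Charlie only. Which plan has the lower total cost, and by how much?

Option 1: {Bravo}: P→Bravo 13·24=312, Q→Bravo 7·24=168, R→Bravo 8·7=56, S→Bravo 9·8=72, T→Bravo 8·23=184, U→Bravo 15·8=120. Service 912; fixed 173; total 1085.
Option 2: {Charlie}: P→Charlie 12·24=288, Q→Charlie 2·24=48, R→Charlie 3·7=21, S→Charlie 8·8=64, T→Charlie 15·23=345, U→Charlie 4·8=32. Service 798; fixed 171; total 969.
Difference: |1085 − 969| = 116.

Option 2 is cheaper by 116.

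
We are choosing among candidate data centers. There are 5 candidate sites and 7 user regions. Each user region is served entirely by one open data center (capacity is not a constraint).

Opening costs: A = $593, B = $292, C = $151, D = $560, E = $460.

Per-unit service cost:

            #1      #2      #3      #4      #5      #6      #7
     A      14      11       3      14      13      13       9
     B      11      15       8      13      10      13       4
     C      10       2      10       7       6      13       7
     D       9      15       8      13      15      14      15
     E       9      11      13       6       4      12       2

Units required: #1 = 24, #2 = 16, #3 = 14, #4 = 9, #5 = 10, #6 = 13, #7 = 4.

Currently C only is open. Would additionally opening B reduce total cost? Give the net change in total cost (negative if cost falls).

No — net change +252 (cost rises by 252).

Current service cost with {C}: 732.
Adding B: each user region re-picks its cheapest; new service cost 692, saving 40.
Extra fixed cost: 292. Net change = 292 − 40 = 252.
(Totals: 883 → 1135.)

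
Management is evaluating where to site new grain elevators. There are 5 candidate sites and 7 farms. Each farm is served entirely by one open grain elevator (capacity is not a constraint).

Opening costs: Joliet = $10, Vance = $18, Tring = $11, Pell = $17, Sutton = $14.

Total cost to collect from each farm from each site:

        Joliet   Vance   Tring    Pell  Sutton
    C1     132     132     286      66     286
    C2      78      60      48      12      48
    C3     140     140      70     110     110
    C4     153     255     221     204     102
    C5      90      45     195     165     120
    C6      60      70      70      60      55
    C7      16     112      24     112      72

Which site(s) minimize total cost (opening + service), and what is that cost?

Open Vance, Tring, Pell and Sutton; minimum total cost 434.

For any fixed open set, each farm goes to its cheapest open site; total = fixed + service.
{Vance, Tring, Pell, Sutton}: C1→Pell 66, C2→Pell 12, C3→Tring 70, C4→Sutton 102, C5→Vance 45, C6→Sutton 55, C7→Tring 24. Service 374; fixed 60; total 434.
{Joliet, Vance, Tring, Pell, Sutton}: C1→Pell 66, C2→Pell 12, C3→Tring 70, C4→Sutton 102, C5→Vance 45, C6→Sutton 55, C7→Joliet 16. Service 366; fixed 70; total 436.
{Joliet, Tring, Pell, Sutton}: service 411 + fixed 52 = 463
{Joliet}: service 669 + fixed 10 = 679
No other subset beats 434.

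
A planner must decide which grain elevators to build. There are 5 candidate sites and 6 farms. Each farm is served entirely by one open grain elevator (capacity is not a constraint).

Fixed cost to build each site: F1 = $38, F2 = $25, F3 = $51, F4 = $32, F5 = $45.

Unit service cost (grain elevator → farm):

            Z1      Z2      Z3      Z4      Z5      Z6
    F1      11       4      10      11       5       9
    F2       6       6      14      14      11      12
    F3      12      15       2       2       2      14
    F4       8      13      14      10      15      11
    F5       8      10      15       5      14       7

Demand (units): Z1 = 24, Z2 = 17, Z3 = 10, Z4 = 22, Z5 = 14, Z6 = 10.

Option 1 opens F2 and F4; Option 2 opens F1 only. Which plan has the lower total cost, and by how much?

Option 2 is cheaper by 55.

Option 1: {F2, F4}: Z1→F2 6·24=144, Z2→F2 6·17=102, Z3→F2 14·10=140, Z4→F4 10·22=220, Z5→F2 11·14=154, Z6→F4 11·10=110. Service 870; fixed 57; total 927.
Option 2: {F1}: Z1→F1 11·24=264, Z2→F1 4·17=68, Z3→F1 10·10=100, Z4→F1 11·22=242, Z5→F1 5·14=70, Z6→F1 9·10=90. Service 834; fixed 38; total 872.
Difference: |927 − 872| = 55.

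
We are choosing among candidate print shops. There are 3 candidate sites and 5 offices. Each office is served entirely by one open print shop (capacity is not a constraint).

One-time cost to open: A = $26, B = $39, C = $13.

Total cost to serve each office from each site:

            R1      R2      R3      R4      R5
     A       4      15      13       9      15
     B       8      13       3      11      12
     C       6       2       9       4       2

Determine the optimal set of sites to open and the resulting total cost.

Open C only; minimum total cost 36.

For any fixed open set, each office goes to its cheapest open site; total = fixed + service.
{C}: R1→C 6, R2→C 2, R3→C 9, R4→C 4, R5→C 2. Service 23; fixed 13; total 36.
{A, C}: R1→A 4, R2→C 2, R3→C 9, R4→C 4, R5→C 2. Service 21; fixed 39; total 60.
{B, C}: R1→C 6, R2→C 2, R3→B 3, R4→C 4, R5→C 2. Service 17; fixed 52; total 69.
{A, B, C}: service 15 + fixed 78 = 93
No other subset beats 36.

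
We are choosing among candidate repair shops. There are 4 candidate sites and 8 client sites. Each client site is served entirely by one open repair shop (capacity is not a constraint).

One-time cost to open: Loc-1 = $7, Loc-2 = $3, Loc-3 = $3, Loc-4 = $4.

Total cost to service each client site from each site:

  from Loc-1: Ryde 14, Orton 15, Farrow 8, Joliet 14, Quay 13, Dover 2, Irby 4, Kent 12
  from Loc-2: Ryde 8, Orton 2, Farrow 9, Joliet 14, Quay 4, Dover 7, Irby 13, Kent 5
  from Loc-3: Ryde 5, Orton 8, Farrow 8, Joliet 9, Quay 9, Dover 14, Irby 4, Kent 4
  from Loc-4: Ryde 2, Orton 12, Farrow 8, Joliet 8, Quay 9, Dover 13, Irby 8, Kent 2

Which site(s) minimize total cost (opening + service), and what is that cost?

Open Loc-1, Loc-2 and Loc-4; minimum total cost 46.

For any fixed open set, each client site goes to its cheapest open site; total = fixed + service.
{Loc-1, Loc-2, Loc-4}: Ryde→Loc-4 2, Orton→Loc-2 2, Farrow→Loc-1 8, Joliet→Loc-4 8, Quay→Loc-2 4, Dover→Loc-1 2, Irby→Loc-1 4, Kent→Loc-4 2. Service 32; fixed 14; total 46.
{Loc-2, Loc-3, Loc-4}: service 37 + fixed 10 = 47
{Loc-2, Loc-4}: service 41 + fixed 7 = 48
{Loc-1, Loc-2, Loc-3, Loc-4}: service 32 + fixed 17 = 49
No other subset beats 46.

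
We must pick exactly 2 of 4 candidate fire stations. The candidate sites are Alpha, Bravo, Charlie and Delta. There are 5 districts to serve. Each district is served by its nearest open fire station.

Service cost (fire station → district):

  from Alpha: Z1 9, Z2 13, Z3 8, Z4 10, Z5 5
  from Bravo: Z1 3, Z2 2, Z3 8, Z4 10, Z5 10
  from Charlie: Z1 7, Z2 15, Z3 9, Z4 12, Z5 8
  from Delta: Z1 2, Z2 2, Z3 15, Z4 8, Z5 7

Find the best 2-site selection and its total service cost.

Choose Alpha and Delta; total service cost 25.

With exactly 2 open, each district uses its cheapest among the chosen.
{Alpha, Delta}: Z1→Delta 2, Z2→Delta 2, Z3→Alpha 8, Z4→Delta 8, Z5→Alpha 5. Service cost 25.
{Bravo, Delta}: service cost 27
{Alpha, Bravo}: service cost 28
Among all 6 size-2 choices, {Alpha, Delta} is lowest.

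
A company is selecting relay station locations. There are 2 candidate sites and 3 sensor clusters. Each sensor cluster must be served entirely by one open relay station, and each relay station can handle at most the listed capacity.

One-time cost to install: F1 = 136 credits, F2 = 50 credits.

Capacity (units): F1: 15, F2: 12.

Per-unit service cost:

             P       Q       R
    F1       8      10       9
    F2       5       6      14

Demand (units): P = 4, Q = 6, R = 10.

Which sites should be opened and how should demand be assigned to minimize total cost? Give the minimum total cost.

Minimum total cost: 332

Open {F1, F2}: P→F2 5·4=20, Q→F2 6·6=36, R→F1 9·10=90.
Loads: F1 carries 10/15, F2 carries 10/12. Service 146; fixed 186; total 332.
Next best feasible plan costs 344.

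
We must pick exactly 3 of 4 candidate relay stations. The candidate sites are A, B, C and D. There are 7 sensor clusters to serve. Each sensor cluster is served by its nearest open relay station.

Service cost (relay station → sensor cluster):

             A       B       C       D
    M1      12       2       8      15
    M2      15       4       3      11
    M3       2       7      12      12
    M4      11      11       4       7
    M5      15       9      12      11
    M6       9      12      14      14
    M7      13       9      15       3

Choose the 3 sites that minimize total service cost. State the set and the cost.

With exactly 3 open, each sensor cluster uses its cheapest among the chosen.
{A, B, D}: M1→B 2, M2→B 4, M3→A 2, M4→D 7, M5→B 9, M6→A 9, M7→D 3. Service cost 36.
{A, B, C}: service cost 38
{A, C, D}: service cost 40
Among all 4 size-3 choices, {A, B, D} is lowest.

Choose A, B and D; total service cost 36.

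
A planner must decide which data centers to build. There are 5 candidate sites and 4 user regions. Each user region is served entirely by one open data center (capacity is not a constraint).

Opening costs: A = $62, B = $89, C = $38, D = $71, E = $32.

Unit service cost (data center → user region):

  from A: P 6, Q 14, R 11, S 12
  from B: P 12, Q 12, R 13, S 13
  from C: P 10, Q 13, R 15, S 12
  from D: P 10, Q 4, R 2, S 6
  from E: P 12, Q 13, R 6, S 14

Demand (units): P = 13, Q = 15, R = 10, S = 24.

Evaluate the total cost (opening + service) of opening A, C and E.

Total cost: 753

Each user region is assigned to its cheapest site among the open ones.
{A, C, E}: P→A 6·13=78, Q→C 13·15=195, R→E 6·10=60, S→A 12·24=288. Service 621; fixed 132; total 753.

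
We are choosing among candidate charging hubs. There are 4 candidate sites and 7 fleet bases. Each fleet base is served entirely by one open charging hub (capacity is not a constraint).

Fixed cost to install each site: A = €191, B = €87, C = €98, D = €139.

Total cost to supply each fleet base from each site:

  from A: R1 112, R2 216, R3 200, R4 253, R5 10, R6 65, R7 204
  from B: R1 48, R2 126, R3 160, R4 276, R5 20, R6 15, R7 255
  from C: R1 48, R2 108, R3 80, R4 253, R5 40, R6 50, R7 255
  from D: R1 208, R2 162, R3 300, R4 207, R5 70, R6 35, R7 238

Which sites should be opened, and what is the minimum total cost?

Open C only; minimum total cost 932.

For any fixed open set, each fleet base goes to its cheapest open site; total = fixed + service.
{C}: R1→C 48, R2→C 108, R3→C 80, R4→C 253, R5→C 40, R6→C 50, R7→C 255. Service 834; fixed 98; total 932.
{B, C}: R1→B 48, R2→C 108, R3→C 80, R4→C 253, R5→B 20, R6→B 15, R7→B 255. Service 779; fixed 185; total 964.
{B}: R1→B 48, R2→B 126, R3→B 160, R4→B 276, R5→B 20, R6→B 15, R7→B 255. Service 900; fixed 87; total 987.
{A, B, C, D}: R1→B 48, R2→C 108, R3→C 80, R4→D 207, R5→A 10, R6→B 15, R7→A 204. Service 672; fixed 515; total 1187.
(All 15 nonempty subsets were checked; C only is lowest.)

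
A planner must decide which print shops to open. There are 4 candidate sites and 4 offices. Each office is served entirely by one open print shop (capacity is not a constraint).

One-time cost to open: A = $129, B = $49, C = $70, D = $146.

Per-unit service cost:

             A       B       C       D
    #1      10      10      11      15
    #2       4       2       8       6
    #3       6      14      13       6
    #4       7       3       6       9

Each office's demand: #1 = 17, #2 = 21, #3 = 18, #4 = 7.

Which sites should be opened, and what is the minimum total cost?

Open A and B; minimum total cost 519.

For any fixed open set, each office goes to its cheapest open site; total = fixed + service.
{A, B}: #1→A 10·17=170, #2→B 2·21=42, #3→A 6·18=108, #4→B 3·7=21. Service 341; fixed 178; total 519.
{B}: service 485 + fixed 49 = 534
{B, D}: service 341 + fixed 195 = 536
{A, B, C, D}: service 341 + fixed 394 = 735
(All 15 nonempty subsets were checked; A and B is lowest.)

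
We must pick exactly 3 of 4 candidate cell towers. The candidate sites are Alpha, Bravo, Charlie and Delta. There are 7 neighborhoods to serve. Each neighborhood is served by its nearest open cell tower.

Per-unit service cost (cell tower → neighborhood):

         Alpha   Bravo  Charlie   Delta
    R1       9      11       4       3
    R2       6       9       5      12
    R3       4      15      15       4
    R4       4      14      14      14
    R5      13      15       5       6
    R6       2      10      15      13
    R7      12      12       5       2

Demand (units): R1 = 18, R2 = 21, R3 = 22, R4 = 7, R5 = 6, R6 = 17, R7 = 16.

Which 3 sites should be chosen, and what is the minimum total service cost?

Choose Alpha, Charlie and Delta; total service cost 371.

With exactly 3 open, each neighborhood uses its cheapest among the chosen.
{Alpha, Charlie, Delta}: R1→Delta 3·18=54, R2→Charlie 5·21=105, R3→Alpha 4·22=88, R4→Alpha 4·7=28, R5→Charlie 5·6=30, R6→Alpha 2·17=34, R7→Delta 2·16=32. Service cost 371.
{Alpha, Bravo, Delta}: service cost 398
{Alpha, Bravo, Charlie}: service cost 437
Among all 4 size-3 choices, {Alpha, Charlie, Delta} is lowest.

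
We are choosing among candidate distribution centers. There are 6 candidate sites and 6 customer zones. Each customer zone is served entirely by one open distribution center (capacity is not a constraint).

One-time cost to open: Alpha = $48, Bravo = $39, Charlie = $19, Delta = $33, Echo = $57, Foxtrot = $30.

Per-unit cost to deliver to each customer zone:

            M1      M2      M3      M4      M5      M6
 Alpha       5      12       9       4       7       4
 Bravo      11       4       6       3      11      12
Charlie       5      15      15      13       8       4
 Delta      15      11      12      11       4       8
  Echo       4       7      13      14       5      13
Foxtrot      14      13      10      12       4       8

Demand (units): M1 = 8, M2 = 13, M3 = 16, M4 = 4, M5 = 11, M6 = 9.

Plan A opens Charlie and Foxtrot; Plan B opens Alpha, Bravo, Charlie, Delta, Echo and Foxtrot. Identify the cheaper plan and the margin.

Plan B is cheaper by 48.

Plan A: {Charlie, Foxtrot}: M1→Charlie 5·8=40, M2→Foxtrot 13·13=169, M3→Foxtrot 10·16=160, M4→Foxtrot 12·4=48, M5→Foxtrot 4·11=44, M6→Charlie 4·9=36. Service 497; fixed 49; total 546.
Plan B: {Alpha, Bravo, Charlie, Delta, Echo, Foxtrot}: M1→Echo 4·8=32, M2→Bravo 4·13=52, M3→Bravo 6·16=96, M4→Bravo 3·4=12, M5→Delta 4·11=44, M6→Alpha 4·9=36. Service 272; fixed 226; total 498.
Difference: |546 − 498| = 48.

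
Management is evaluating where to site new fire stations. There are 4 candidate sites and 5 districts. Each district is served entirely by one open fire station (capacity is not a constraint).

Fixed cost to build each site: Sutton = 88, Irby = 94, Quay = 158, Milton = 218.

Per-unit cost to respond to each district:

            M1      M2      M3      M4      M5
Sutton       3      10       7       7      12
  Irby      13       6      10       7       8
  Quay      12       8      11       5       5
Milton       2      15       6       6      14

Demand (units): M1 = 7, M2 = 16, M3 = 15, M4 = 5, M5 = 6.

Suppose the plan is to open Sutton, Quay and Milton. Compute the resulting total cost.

Each district is assigned to its cheapest site among the open ones.
{Sutton, Quay, Milton}: M1→Milton 2·7=14, M2→Quay 8·16=128, M3→Milton 6·15=90, M4→Quay 5·5=25, M5→Quay 5·6=30. Service 287; fixed 464; total 751.

Total cost: 751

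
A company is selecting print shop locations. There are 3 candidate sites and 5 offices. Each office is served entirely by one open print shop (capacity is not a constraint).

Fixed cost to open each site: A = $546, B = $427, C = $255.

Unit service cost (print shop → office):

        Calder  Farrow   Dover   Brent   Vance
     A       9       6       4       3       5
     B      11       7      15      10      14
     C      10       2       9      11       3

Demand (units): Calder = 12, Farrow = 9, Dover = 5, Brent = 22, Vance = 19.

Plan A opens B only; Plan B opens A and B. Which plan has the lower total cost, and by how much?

Plan A is cheaper by 133.

Plan A: {B}: Calder→B 11·12=132, Farrow→B 7·9=63, Dover→B 15·5=75, Brent→B 10·22=220, Vance→B 14·19=266. Service 756; fixed 427; total 1183.
Plan B: {A, B}: Calder→A 9·12=108, Farrow→A 6·9=54, Dover→A 4·5=20, Brent→A 3·22=66, Vance→A 5·19=95. Service 343; fixed 973; total 1316.
Difference: |1183 − 1316| = 133.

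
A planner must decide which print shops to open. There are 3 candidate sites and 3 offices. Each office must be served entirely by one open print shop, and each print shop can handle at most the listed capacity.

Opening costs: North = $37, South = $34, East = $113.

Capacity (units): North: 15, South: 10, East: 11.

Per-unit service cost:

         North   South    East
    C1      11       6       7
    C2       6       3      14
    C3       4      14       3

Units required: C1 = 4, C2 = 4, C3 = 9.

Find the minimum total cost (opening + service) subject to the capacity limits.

Minimum total cost: 143

Open {North, South}: C1→South 6·4=24, C2→South 3·4=12, C3→North 4·9=36.
Loads: North carries 9/15, South carries 8/10. Service 72; fixed 71; total 143.
Next best feasible plan costs 155.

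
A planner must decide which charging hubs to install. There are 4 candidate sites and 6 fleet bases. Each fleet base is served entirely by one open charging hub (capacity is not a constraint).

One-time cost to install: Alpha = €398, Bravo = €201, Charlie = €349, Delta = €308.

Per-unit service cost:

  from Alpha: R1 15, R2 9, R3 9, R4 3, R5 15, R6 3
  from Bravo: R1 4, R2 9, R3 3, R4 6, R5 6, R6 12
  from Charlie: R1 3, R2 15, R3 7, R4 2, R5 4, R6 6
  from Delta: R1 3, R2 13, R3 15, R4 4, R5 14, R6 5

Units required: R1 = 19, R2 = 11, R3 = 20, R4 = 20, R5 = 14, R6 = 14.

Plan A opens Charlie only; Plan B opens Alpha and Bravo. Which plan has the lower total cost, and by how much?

Plan A is cheaper by 129.

Plan A: {Charlie}: R1→Charlie 3·19=57, R2→Charlie 15·11=165, R3→Charlie 7·20=140, R4→Charlie 2·20=40, R5→Charlie 4·14=56, R6→Charlie 6·14=84. Service 542; fixed 349; total 891.
Plan B: {Alpha, Bravo}: R1→Bravo 4·19=76, R2→Alpha 9·11=99, R3→Bravo 3·20=60, R4→Alpha 3·20=60, R5→Bravo 6·14=84, R6→Alpha 3·14=42. Service 421; fixed 599; total 1020.
Difference: |891 − 1020| = 129.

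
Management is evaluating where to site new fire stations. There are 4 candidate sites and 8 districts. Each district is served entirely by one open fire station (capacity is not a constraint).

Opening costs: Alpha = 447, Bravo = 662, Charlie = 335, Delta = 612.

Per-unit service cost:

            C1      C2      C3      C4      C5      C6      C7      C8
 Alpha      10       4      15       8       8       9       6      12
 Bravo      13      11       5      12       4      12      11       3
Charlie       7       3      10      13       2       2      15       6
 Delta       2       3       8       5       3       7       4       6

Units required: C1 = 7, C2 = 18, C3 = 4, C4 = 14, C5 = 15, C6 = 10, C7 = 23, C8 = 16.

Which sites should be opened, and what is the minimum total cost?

For any fixed open set, each district goes to its cheapest open site; total = fixed + service.
{Delta}: C1→Delta 2·7=14, C2→Delta 3·18=54, C3→Delta 8·4=32, C4→Delta 5·14=70, C5→Delta 3·15=45, C6→Delta 7·10=70, C7→Delta 4·23=92, C8→Delta 6·16=96. Service 473; fixed 612; total 1085.
{Charlie}: service 816 + fixed 335 = 1151
{Alpha}: C1→Alpha 10·7=70, C2→Alpha 4·18=72, C3→Alpha 15·4=60, C4→Alpha 8·14=112, C5→Alpha 8·15=120, C6→Alpha 9·10=90, C7→Alpha 6·23=138, C8→Alpha 12·16=192. Service 854; fixed 447; total 1301.
{Alpha, Bravo, Charlie, Delta}: C1→Delta 2·7=14, C2→Charlie 3·18=54, C3→Bravo 5·4=20, C4→Delta 5·14=70, C5→Charlie 2·15=30, C6→Charlie 2·10=20, C7→Delta 4·23=92, C8→Bravo 3·16=48. Service 348; fixed 2056; total 2404.
No other subset beats 1085.

Open Delta only; minimum total cost 1085.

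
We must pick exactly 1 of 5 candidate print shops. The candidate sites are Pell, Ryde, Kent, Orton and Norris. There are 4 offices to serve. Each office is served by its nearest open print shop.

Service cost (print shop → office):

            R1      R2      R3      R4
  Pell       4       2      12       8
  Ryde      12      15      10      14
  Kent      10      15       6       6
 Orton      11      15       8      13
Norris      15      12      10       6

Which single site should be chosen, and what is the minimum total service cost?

Choose Pell only; total service cost 26.

With exactly 1 open, each office uses its cheapest among the chosen.
{Pell}: R1→Pell 4, R2→Pell 2, R3→Pell 12, R4→Pell 8. Service cost 26.
{Kent}: service cost 37
{Norris}: service cost 43
Among all 5 size-1 choices, {Pell} is lowest.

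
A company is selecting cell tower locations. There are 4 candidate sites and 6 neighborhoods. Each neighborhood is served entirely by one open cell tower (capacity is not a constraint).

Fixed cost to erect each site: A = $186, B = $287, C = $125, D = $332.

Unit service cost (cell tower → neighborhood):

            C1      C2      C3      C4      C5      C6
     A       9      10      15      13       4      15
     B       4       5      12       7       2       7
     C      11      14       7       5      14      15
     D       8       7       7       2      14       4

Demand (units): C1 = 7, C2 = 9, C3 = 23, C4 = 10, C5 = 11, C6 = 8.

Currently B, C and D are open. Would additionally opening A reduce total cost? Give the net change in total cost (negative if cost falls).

Current service cost with {B, C, D}: 308.
Adding A: each neighborhood re-picks its cheapest; new service cost 308, saving 0.
Extra fixed cost: 186. Net change = 186 − 0 = 186.
(Totals: 1052 → 1238.)

No — net change +186 (cost rises by 186).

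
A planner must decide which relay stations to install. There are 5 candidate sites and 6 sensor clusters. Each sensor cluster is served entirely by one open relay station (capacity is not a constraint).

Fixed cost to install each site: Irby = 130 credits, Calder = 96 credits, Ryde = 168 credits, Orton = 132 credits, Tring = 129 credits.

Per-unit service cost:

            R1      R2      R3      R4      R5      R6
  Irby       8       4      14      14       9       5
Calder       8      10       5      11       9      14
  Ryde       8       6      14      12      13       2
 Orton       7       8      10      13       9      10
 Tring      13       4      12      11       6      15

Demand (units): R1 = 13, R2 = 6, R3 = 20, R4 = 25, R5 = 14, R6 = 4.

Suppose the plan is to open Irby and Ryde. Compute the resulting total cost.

Each sensor cluster is assigned to its cheapest site among the open ones.
{Irby, Ryde}: R1→Irby 8·13=104, R2→Irby 4·6=24, R3→Irby 14·20=280, R4→Ryde 12·25=300, R5→Irby 9·14=126, R6→Ryde 2·4=8. Service 842; fixed 298; total 1140.

Total cost: 1140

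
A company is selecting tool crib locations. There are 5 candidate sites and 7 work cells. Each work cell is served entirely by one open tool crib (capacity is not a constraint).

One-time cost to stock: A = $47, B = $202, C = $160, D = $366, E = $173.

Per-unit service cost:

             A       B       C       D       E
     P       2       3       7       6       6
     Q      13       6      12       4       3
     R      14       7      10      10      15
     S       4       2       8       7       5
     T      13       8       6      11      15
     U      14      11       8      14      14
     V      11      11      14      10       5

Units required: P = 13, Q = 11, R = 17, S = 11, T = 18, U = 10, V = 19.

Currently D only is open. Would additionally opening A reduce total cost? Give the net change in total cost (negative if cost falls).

Yes — net change −38 (cost falls by 38).

Current service cost with {D}: 897.
Adding A: each work cell re-picks its cheapest; new service cost 812, saving 85.
Extra fixed cost: 47. Net change = 47 − 85 = -38.
(Totals: 1263 → 1225.)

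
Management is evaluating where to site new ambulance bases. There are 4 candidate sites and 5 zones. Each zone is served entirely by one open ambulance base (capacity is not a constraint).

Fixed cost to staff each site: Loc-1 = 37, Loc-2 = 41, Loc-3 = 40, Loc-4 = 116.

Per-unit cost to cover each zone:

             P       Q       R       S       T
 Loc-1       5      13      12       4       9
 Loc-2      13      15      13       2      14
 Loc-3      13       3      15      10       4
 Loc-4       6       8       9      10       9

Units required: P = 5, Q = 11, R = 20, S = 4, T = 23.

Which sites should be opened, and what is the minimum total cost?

For any fixed open set, each zone goes to its cheapest open site; total = fixed + service.
{Loc-1, Loc-3}: P→Loc-1 5·5=25, Q→Loc-3 3·11=33, R→Loc-1 12·20=240, S→Loc-1 4·4=16, T→Loc-3 4·23=92. Service 406; fixed 77; total 483.
{Loc-1, Loc-2, Loc-3}: P→Loc-1 5·5=25, Q→Loc-3 3·11=33, R→Loc-1 12·20=240, S→Loc-2 2·4=8, T→Loc-3 4·23=92. Service 398; fixed 118; total 516.
{Loc-3, Loc-4}: P→Loc-4 6·5=30, Q→Loc-3 3·11=33, R→Loc-4 9·20=180, S→Loc-3 10·4=40, T→Loc-3 4·23=92. Service 375; fixed 156; total 531.
{Loc-1, Loc-2, Loc-3, Loc-4}: service 338 + fixed 234 = 572
(All 15 nonempty subsets were checked; Loc-1 and Loc-3 is lowest.)

Open Loc-1 and Loc-3; minimum total cost 483.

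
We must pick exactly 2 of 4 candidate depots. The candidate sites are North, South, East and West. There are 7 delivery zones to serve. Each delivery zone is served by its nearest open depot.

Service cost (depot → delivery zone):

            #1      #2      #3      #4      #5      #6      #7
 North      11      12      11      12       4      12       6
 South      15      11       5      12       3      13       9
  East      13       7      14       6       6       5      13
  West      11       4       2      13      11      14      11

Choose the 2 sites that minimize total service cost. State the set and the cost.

Choose East and West; total service cost 45.

With exactly 2 open, each delivery zone uses its cheapest among the chosen.
{East, West}: #1→West 11, #2→West 4, #3→West 2, #4→East 6, #5→East 6, #6→East 5, #7→West 11. Service cost 45.
{South, East}: service cost 48
{North, East}: service cost 50
Among all 6 size-2 choices, {East, West} is lowest.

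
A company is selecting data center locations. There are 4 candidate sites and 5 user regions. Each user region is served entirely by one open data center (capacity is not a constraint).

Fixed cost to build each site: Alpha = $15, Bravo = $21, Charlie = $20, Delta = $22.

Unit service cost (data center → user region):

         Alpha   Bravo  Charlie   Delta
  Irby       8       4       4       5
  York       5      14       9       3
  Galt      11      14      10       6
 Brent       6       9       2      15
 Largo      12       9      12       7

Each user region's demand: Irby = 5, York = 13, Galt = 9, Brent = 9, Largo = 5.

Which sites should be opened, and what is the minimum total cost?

Open Charlie and Delta; minimum total cost 208.

For any fixed open set, each user region goes to its cheapest open site; total = fixed + service.
{Charlie, Delta}: Irby→Charlie 4·5=20, York→Delta 3·13=39, Galt→Delta 6·9=54, Brent→Charlie 2·9=18, Largo→Delta 7·5=35. Service 166; fixed 42; total 208.
{Alpha, Charlie, Delta}: service 166 + fixed 57 = 223
{Bravo, Charlie, Delta}: service 166 + fixed 63 = 229
{Alpha, Bravo, Charlie, Delta}: service 166 + fixed 78 = 244
(All 15 nonempty subsets were checked; Charlie and Delta is lowest.)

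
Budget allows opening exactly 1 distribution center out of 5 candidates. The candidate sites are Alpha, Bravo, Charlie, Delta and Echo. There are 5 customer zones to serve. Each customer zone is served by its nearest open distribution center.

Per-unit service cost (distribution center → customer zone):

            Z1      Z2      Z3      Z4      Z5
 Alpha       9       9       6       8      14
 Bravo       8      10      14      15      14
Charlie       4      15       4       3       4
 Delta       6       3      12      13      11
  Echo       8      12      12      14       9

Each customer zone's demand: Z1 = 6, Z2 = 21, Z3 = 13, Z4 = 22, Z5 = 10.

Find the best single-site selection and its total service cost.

Choose Charlie only; total service cost 497.

With exactly 1 open, each customer zone uses its cheapest among the chosen.
{Charlie}: Z1→Charlie 4·6=24, Z2→Charlie 15·21=315, Z3→Charlie 4·13=52, Z4→Charlie 3·22=66, Z5→Charlie 4·10=40. Service cost 497.
{Alpha}: service cost 637
{Delta}: service cost 651
Among all 5 size-1 choices, {Charlie} is lowest.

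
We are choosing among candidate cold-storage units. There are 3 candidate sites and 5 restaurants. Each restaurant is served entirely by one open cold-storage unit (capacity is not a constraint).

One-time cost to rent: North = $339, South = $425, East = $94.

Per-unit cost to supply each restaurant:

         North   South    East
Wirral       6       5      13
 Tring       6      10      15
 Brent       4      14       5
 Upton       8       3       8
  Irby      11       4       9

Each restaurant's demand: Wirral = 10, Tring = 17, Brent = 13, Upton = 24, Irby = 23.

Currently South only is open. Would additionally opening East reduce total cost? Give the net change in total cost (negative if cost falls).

Yes — net change −23 (cost falls by 23).

Current service cost with {South}: 566.
Adding East: each restaurant re-picks its cheapest; new service cost 449, saving 117.
Extra fixed cost: 94. Net change = 94 − 117 = -23.
(Totals: 991 → 968.)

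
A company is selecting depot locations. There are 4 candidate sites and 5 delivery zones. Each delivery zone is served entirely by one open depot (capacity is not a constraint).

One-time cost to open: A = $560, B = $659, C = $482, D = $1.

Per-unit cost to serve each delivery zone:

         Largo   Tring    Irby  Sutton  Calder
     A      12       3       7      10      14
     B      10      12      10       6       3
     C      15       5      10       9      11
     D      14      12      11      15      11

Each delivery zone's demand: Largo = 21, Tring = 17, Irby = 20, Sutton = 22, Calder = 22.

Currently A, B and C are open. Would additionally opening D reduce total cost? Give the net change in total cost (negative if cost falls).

Current service cost with {A, B, C}: 599.
Adding D: each delivery zone re-picks its cheapest; new service cost 599, saving 0.
Extra fixed cost: 1. Net change = 1 − 0 = 1.
(Totals: 2300 → 2301.)

No — net change +1 (cost rises by 1).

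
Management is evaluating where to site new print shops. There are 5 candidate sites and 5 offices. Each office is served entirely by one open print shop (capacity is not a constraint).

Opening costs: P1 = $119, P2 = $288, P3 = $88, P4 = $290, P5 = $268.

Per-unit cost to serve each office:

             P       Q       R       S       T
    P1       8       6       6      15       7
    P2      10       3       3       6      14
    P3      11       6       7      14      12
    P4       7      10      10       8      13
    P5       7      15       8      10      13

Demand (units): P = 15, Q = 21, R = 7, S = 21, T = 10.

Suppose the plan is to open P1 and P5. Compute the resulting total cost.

Total cost: 940

Each office is assigned to its cheapest site among the open ones.
{P1, P5}: P→P5 7·15=105, Q→P1 6·21=126, R→P1 6·7=42, S→P5 10·21=210, T→P1 7·10=70. Service 553; fixed 387; total 940.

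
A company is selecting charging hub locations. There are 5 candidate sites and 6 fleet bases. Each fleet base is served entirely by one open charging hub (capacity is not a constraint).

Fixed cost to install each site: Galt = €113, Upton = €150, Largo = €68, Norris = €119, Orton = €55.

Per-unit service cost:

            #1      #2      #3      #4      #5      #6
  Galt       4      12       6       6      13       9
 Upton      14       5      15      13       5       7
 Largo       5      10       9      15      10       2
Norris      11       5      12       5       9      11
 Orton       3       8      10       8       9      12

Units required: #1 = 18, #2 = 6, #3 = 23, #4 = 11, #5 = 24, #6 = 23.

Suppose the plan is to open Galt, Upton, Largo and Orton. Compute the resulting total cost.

Total cost: 840

Each fleet base is assigned to its cheapest site among the open ones.
{Galt, Upton, Largo, Orton}: #1→Orton 3·18=54, #2→Upton 5·6=30, #3→Galt 6·23=138, #4→Galt 6·11=66, #5→Upton 5·24=120, #6→Largo 2·23=46. Service 454; fixed 386; total 840.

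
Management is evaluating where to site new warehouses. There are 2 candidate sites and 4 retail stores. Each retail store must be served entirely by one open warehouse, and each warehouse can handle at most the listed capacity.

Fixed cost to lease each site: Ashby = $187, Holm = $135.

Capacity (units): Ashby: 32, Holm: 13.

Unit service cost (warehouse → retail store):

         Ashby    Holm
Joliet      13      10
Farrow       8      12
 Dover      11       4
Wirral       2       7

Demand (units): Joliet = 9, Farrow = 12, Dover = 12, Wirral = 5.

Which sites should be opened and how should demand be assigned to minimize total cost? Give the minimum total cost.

Open {Ashby, Holm}: Joliet→Ashby 13·9=117, Farrow→Ashby 8·12=96, Dover→Holm 4·12=48, Wirral→Ashby 2·5=10.
Loads: Ashby carries 26/32, Holm carries 12/13. Service 271; fixed 322; total 593.
Next best feasible plan costs 650.

Minimum total cost: 593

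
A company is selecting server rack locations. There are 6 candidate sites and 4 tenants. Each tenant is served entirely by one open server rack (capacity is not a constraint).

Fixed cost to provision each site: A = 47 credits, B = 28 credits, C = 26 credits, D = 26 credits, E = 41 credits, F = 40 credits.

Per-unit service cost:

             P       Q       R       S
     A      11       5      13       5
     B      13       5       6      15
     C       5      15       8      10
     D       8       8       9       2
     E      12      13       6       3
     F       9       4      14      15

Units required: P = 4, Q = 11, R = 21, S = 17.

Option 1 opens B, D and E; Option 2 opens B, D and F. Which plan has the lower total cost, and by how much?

Option 2 is cheaper by 12.

Option 1: {B, D, E}: P→D 8·4=32, Q→B 5·11=55, R→B 6·21=126, S→D 2·17=34. Service 247; fixed 95; total 342.
Option 2: {B, D, F}: P→D 8·4=32, Q→F 4·11=44, R→B 6·21=126, S→D 2·17=34. Service 236; fixed 94; total 330.
Difference: |342 − 330| = 12.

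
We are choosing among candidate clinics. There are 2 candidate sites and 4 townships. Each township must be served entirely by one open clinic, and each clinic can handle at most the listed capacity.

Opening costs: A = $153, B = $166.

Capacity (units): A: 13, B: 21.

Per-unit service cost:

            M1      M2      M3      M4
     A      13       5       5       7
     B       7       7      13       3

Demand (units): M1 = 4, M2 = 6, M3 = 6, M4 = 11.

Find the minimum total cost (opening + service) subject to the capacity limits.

Minimum total cost: 440

Open {A, B}: M1→B 7·4=28, M2→A 5·6=30, M3→A 5·6=30, M4→B 3·11=33.
Loads: A carries 12/13, B carries 15/21. Service 121; fixed 319; total 440.
Next best feasible plan costs 452.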